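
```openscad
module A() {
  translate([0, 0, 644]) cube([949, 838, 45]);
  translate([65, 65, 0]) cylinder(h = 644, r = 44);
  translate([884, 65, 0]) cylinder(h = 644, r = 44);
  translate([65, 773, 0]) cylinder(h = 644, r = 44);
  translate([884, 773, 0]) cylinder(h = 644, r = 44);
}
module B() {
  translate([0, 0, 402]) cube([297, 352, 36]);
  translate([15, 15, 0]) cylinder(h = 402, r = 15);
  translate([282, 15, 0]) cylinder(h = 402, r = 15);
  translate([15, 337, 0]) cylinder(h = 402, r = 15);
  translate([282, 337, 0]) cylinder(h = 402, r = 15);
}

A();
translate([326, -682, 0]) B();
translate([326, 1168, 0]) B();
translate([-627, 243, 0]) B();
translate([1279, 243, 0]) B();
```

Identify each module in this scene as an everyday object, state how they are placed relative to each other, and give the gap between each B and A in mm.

A is a table. B is a stool. Four stools sit around the table at the −y, +y, −x, +x sides. The gap between each stool and the table is 330 mm.

Each stool's nearest face is 330 mm from the table's bounding box.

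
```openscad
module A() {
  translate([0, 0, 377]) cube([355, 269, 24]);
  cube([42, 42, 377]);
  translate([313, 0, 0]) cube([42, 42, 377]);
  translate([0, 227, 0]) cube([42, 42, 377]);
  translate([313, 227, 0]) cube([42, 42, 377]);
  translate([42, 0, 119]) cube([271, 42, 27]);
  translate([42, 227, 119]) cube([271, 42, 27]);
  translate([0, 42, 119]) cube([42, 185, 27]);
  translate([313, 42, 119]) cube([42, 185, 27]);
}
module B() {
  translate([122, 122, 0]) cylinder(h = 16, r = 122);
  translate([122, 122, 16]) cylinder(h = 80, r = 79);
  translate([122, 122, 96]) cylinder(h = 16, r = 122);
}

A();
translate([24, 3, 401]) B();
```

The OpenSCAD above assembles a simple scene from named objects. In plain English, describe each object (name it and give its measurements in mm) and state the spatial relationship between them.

A is a four-legged stool. The seat is a 355×269×24 mm slab whose top surface is at z = 401 mm; four square legs, each 42×42 mm in cross-section, run from the floor (z = 0) to the underside of the seat, each flush with a corner of the seat. Four stretchers, 42 mm wide and 27 mm tall, connect adjacent legs with their undersides at z = 119 mm, each running between the inner faces of the legs it joins and aligned with the legs' outer faces on the other axis.

B is a spool: two coaxial disc flanges of radius 122 mm and thickness 16 mm, joined by a core cylinder of radius 79 mm and height 80 mm. The lower flange rests on z = 0 and the three cylinders share a vertical axis.

The spool is on top of the stool.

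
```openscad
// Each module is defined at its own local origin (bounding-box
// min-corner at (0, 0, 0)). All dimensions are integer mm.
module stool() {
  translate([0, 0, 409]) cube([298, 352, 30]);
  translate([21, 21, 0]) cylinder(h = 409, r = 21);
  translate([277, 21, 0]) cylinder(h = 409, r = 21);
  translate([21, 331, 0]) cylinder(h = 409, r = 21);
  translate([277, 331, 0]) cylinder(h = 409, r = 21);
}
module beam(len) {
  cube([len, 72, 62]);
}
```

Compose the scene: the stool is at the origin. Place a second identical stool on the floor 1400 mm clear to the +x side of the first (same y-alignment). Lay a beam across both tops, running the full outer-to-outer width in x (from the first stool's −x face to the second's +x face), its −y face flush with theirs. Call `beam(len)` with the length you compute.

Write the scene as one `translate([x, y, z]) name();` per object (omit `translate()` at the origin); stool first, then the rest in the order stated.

stool();
translate([1698, 0, 0]) stool();
translate([0, 0, 439]) beam(1996);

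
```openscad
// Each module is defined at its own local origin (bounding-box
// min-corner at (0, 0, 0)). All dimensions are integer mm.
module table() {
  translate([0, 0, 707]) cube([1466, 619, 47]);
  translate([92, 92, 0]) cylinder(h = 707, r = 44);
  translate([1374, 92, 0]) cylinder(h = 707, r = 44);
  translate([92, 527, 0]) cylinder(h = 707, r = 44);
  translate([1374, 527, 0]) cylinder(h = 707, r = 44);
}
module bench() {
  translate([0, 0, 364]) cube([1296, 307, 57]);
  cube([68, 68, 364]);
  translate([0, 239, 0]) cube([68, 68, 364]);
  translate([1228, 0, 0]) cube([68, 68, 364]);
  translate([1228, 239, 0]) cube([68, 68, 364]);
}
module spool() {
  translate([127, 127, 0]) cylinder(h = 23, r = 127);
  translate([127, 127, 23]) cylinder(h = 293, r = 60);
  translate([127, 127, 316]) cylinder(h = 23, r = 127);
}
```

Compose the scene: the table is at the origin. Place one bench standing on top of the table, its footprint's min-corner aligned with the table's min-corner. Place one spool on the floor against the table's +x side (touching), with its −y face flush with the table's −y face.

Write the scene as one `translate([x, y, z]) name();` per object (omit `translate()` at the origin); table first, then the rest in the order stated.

table();
translate([0, 0, 754]) bench();
translate([1466, 0, 0]) spool();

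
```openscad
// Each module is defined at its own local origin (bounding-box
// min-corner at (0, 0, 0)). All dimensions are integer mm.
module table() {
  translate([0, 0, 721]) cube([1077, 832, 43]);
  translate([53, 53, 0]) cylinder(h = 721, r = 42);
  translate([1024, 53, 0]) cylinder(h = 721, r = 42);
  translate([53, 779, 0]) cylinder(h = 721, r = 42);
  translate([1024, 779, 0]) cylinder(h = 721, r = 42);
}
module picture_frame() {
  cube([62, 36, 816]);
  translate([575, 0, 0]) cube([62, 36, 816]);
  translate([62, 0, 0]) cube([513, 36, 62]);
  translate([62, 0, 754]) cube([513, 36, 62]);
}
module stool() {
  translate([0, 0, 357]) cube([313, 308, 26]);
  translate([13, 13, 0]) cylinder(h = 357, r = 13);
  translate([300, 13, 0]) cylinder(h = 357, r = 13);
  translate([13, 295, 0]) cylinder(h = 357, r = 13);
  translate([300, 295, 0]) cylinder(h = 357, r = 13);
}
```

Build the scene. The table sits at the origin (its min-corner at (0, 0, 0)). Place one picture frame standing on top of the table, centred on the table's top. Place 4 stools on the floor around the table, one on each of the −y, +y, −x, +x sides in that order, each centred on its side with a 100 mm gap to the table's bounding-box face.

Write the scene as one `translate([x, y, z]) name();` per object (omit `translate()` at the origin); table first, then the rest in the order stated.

table();
translate([220, 398, 764]) picture_frame();
translate([382, -408, 0]) stool();
translate([382, 932, 0]) stool();
translate([-413, 262, 0]) stool();
translate([1177, 262, 0]) stool();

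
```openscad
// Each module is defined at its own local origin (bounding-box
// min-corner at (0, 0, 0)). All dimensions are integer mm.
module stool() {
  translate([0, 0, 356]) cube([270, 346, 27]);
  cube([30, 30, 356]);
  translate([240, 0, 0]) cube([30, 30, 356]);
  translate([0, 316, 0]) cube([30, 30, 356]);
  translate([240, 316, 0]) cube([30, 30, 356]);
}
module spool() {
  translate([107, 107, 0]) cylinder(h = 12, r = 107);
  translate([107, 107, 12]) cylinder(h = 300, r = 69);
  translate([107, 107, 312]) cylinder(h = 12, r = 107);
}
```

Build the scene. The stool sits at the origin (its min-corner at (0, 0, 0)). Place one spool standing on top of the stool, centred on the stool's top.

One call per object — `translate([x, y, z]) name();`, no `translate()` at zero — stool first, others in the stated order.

stool();
translate([28, 66, 383]) spool();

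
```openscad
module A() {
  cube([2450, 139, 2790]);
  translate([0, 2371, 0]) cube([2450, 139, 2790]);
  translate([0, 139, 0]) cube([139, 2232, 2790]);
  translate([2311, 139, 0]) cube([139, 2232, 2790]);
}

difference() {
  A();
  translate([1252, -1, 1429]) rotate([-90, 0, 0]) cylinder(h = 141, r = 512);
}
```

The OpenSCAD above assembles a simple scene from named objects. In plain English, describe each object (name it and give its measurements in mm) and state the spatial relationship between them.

A is a box-shaped house frame (walls only): outside footprint 2450×2510 mm, wall height 2790 mm, wall thickness 139 mm. The two y-facing walls run the full x-width; the two x-facing walls fit between the inner faces of the y-facing walls.

The house frame has a circular hole of radius 512 mm through its front wall, centred at (x = 1252, z = 1429).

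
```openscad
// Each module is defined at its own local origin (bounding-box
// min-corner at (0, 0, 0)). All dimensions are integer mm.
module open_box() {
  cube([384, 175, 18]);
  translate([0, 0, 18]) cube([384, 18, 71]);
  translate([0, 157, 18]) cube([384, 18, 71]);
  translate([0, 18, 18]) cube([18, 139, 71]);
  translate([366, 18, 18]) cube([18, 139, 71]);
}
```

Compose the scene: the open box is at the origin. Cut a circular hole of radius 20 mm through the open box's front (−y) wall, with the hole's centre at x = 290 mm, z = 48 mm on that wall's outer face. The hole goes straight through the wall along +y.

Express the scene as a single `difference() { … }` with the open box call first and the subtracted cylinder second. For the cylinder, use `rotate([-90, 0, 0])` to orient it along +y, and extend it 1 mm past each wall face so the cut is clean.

difference() {
  open_box();
  translate([290, -1, 48]) rotate([-90, 0, 0]) cylinder(h = 20, r = 20);
}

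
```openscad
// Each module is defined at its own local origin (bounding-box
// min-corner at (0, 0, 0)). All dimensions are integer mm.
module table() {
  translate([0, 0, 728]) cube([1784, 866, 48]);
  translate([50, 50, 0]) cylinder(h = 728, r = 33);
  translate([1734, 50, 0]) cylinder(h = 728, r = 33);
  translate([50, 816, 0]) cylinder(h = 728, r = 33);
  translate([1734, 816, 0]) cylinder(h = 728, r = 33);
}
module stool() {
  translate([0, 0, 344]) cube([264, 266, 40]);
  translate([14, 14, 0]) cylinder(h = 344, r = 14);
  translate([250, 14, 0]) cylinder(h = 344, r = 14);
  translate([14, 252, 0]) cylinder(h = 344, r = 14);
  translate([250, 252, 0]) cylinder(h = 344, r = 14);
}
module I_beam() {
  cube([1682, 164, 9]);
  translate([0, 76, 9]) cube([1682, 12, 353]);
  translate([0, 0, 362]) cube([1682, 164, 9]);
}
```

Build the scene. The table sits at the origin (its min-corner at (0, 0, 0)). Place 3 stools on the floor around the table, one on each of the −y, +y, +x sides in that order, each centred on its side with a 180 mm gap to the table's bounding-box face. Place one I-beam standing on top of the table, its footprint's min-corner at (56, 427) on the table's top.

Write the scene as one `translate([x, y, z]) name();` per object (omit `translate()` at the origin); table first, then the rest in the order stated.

table();
translate([760, -446, 0]) stool();
translate([760, 1046, 0]) stool();
translate([1964, 300, 0]) stool();
translate([56, 427, 776]) I_beam();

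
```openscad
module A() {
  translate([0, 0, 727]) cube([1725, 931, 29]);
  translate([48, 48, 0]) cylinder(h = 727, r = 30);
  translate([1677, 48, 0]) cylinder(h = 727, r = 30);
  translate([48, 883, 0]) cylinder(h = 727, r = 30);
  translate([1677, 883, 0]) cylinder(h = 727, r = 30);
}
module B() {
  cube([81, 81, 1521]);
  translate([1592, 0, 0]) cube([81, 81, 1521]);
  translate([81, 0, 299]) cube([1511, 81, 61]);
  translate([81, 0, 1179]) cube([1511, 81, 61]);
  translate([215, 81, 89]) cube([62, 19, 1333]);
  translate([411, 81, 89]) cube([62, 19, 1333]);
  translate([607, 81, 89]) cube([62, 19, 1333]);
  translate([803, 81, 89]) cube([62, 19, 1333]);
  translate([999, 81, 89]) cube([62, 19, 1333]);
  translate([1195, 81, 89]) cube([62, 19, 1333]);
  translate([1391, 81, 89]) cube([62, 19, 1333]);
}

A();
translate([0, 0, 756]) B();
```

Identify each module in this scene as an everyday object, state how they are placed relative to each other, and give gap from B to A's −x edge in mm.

The fence section's min-x is at 0; the table's min-x is 0; gap = 0 mm.

A is a table. B is a fence section. The fence section is on top of the table. The gap from the fence section to the table's −x edge is 0 mm.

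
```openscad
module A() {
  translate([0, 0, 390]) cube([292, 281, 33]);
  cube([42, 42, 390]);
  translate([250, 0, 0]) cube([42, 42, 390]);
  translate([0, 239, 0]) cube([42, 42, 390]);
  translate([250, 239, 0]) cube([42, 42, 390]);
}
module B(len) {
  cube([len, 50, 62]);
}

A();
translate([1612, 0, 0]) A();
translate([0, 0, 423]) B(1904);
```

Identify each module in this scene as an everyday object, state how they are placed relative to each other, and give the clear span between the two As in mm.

Second stool starts at x = 1612; first ends at x = 292; clear span = 1612 − 292 = 1320 mm.

A is a stool. B is a beam. A beam spans the tops of two stools. The clear span between the two stools is 1320 mm.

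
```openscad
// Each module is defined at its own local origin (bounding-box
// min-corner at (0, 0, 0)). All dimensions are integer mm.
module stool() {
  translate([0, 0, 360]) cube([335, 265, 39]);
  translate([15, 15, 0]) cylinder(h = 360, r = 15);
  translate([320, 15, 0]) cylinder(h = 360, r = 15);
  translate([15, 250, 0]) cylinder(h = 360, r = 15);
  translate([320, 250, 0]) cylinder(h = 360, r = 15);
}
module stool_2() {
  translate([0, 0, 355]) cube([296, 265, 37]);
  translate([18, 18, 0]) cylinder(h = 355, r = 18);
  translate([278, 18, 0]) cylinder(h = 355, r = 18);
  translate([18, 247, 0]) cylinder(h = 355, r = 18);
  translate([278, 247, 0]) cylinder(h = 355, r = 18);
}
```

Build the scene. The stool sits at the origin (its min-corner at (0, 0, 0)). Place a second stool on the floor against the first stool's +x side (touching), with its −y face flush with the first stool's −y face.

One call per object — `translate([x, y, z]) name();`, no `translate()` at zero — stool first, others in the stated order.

stool();
translate([335, 0, 0]) stool_2();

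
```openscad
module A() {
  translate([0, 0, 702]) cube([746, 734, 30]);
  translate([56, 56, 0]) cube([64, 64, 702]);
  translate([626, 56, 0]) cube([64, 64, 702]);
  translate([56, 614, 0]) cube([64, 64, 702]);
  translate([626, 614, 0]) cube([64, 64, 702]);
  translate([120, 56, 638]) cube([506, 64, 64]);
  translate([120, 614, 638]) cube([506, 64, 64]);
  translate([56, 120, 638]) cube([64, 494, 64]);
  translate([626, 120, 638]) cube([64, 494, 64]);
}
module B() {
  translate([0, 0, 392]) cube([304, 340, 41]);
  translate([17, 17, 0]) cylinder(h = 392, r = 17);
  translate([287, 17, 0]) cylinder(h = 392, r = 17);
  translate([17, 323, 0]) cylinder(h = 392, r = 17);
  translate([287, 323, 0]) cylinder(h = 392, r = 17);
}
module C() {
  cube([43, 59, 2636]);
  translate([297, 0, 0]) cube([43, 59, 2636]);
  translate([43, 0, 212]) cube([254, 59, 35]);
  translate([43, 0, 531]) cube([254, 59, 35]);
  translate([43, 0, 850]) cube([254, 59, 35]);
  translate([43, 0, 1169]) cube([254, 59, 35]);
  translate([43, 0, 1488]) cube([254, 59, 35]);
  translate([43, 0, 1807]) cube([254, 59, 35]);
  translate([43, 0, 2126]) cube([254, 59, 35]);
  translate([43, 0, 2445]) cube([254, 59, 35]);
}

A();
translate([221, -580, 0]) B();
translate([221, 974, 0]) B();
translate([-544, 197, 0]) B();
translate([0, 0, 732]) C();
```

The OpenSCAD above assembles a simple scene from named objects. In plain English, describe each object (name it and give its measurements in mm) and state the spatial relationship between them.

A is a table: top 746 mm (x) × 734 mm (y), 30 mm thick, upper face at z = 732 mm, on four 64×64 mm square legs, each inset 56 mm from the nearest pair of top edges, running from z = 0 to the bottom of the top. Four apron rails, 64 mm thick and 64 mm tall, run between adjacent legs with their top edges flush with the underside of the top and their outer faces flush with the legs' outer faces.

B is a four-legged stool. The seat is a 304×340×41 mm slab whose top surface is at z = 433 mm; four round legs, each 34 mm in diameter, run from the floor (z = 0) to the underside of the seat, each leg's axis is inset half a diameter from the nearest pair of seat edges (so the leg's bounding box is flush with the corner).

C is a wooden ladder with two side rails of 43×59 mm section and 2636 mm height, set 340 mm apart overall. Between them run 8 rectangular rungs (59 mm deep, 35 mm thick), front faces flush with the rails' −y face. The bottom of the first rung is 212 mm above the floor and each subsequent rung is 319 mm higher than the one below.

Three stools sit around the table at the −y, +y, −x sides. The ladder is on top of the table.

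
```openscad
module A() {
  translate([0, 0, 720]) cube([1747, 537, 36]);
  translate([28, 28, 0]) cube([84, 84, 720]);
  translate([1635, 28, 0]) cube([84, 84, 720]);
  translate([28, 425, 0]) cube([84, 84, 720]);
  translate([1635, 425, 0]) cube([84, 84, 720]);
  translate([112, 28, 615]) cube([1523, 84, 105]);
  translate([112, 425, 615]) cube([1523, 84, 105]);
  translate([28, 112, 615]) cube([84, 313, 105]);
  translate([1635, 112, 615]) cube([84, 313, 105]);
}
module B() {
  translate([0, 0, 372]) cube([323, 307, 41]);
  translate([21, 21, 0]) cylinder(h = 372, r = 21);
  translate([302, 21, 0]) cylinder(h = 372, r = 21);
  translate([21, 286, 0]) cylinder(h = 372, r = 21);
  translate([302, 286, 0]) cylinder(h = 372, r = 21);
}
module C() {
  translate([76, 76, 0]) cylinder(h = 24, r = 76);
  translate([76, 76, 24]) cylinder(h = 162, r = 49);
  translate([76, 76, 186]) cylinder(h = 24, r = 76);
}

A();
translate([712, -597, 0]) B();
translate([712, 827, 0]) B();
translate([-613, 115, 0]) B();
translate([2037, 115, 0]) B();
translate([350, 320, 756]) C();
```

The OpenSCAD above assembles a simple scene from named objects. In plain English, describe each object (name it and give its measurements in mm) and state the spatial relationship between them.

A is a table: top 1747 mm (x) × 537 mm (y), 36 mm thick, upper face at z = 756 mm, on four 84×84 mm square legs, each inset 28 mm from the nearest pair of top edges, running from z = 0 to the bottom of the top. Four apron rails, 84 mm thick and 105 mm tall, run between adjacent legs with their top edges flush with the underside of the top and their outer faces flush with the legs' outer faces.

B is a four-legged stool. The seat is 323×307 mm, 41 mm thick, top at z = 413 mm. It stands on four round legs, each 42 mm in diameter, from z = 0 to the seat underside, each leg's axis is inset half a diameter from the nearest pair of seat edges (so the leg's bounding box is flush with the corner).

C is a spool: two coaxial disc flanges of radius 76 mm and thickness 24 mm, joined by a core cylinder of radius 49 mm and height 162 mm. The lower flange rests on z = 0 and the three cylinders share a vertical axis.

Four stools sit around the table at the −y, +y, −x, +x sides. The spool is on top of the table.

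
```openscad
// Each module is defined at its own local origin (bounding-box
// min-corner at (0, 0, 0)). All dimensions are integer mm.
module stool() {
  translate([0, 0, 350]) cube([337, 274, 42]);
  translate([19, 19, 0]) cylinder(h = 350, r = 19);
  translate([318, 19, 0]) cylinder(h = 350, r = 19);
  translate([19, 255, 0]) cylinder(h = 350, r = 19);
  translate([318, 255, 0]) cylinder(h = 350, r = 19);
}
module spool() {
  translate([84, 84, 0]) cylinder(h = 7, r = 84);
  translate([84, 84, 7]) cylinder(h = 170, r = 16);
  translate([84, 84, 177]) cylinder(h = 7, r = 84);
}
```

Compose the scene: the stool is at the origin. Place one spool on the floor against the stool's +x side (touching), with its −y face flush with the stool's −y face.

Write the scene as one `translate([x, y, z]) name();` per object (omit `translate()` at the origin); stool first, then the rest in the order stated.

stool();
translate([337, 0, 0]) spool();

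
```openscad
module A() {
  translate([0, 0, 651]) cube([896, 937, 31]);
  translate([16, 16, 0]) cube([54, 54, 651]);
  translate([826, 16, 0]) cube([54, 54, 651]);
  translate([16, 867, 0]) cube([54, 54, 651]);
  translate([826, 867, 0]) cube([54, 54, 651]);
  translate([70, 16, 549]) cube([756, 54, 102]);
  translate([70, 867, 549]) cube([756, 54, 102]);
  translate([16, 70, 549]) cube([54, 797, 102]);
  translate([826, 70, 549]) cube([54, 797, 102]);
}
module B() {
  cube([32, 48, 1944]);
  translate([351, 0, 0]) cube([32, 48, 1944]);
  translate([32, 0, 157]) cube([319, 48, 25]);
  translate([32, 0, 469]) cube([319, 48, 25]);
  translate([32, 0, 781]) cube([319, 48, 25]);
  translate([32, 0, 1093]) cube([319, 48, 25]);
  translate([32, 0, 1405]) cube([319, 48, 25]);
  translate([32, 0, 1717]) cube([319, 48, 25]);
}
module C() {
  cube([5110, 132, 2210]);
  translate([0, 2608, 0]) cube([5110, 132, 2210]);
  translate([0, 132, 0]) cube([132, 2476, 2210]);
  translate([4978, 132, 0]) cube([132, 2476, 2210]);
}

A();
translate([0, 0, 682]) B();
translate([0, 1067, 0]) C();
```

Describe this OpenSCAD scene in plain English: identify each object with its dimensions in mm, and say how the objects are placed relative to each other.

A is a table with a 896×937 mm rectangular top, 31 mm thick, top surface at z = 682 mm, supported by four 54×54 mm square legs, each inset 16 mm from the nearest pair of top edges, running from the floor. Four apron rails, 54 mm thick and 102 mm tall, run between adjacent legs with their top edges flush with the underside of the top and their outer faces flush with the legs' outer faces.

B is a straight ladder. Two 32×48 mm vertical rails, 1944 mm tall, stand 383 mm apart (outside-to-outside) with their front faces coplanar on the −y side. 6 rungs, each 48 mm deep and 25 mm tall, span between the inner faces of the rails, front faces flush with the rails. The lowest rung's underside is at z = 157 mm and rungs are spaced 312 mm apart (underside to underside).

C is a box-shaped house frame (walls only): outside footprint 5110×2740 mm, wall height 2210 mm, wall thickness 132 mm. The two y-facing walls run the full x-width; the two x-facing walls fit between the inner faces of the y-facing walls.

The ladder is on top of the table. The house frame is on the floor beside the table on its +y side.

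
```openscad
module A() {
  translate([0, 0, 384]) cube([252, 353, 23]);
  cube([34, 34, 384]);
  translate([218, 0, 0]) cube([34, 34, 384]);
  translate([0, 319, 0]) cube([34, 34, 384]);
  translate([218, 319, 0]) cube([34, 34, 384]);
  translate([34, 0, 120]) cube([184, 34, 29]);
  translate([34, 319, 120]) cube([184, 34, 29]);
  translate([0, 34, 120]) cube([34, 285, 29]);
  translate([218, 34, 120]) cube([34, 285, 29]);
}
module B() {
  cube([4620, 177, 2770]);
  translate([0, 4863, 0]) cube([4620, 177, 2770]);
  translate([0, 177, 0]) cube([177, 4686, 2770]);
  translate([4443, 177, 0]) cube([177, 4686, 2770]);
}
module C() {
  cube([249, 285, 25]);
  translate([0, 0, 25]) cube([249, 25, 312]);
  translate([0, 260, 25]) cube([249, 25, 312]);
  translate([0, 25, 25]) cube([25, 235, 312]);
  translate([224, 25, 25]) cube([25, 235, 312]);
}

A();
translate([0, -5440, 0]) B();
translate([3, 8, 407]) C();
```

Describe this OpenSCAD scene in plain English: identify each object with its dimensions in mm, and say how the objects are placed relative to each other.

A is a four-legged stool. The seat is a 252×353×23 mm slab whose top surface is at z = 407 mm; four square legs, each 34×34 mm in cross-section, run from the floor (z = 0) to the underside of the seat, each flush with a corner of the seat. Four stretchers, 34 mm wide and 29 mm tall, connect adjacent legs with their undersides at z = 120 mm, each running between the inner faces of the legs it joins and aligned with the legs' outer faces on the other axis.

B is the wall frame of a small rectangular building: four walls, each 2770 mm tall and 177 mm thick, enclosing a footprint 4620 mm (x) by 5040 mm (y) outside-to-outside, with no floor or roof. The front and back walls (the −y and +y sides) span the full width; the two side walls fit between them.

C is an open storage box with external size 249×285×337 mm and wall thickness 25 mm (the base is also 25 mm thick). The base covers the whole footprint; the four walls stand on the base, with the y-facing walls full-width and the x-facing walls fitting between their inner faces.

The house frame is on the floor beside the stool on its −y side. The open box is on top of the stool.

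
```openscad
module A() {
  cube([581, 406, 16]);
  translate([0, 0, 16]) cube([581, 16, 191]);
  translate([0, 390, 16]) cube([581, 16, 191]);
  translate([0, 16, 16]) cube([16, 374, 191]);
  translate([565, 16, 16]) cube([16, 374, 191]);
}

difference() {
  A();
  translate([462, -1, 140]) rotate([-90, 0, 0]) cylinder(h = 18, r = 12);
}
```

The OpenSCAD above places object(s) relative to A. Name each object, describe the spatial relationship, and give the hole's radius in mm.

A is an open box. The open box has a circular hole through its front wall. The hole's radius is 12 mm.

The subtracted cylinder has r = 12 mm.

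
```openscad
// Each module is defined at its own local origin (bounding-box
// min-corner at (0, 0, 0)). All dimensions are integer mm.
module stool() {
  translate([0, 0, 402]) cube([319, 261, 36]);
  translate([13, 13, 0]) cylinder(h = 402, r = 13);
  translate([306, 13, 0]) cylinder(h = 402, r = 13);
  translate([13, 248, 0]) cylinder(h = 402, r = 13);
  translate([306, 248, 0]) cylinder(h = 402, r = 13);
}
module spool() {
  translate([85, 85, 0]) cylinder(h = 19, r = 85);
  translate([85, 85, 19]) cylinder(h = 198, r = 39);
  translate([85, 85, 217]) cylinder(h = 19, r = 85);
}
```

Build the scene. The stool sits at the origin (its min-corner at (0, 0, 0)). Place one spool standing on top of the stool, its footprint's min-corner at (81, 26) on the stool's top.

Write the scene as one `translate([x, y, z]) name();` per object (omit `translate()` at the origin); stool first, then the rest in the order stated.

stool();
translate([81, 26, 438]) spool();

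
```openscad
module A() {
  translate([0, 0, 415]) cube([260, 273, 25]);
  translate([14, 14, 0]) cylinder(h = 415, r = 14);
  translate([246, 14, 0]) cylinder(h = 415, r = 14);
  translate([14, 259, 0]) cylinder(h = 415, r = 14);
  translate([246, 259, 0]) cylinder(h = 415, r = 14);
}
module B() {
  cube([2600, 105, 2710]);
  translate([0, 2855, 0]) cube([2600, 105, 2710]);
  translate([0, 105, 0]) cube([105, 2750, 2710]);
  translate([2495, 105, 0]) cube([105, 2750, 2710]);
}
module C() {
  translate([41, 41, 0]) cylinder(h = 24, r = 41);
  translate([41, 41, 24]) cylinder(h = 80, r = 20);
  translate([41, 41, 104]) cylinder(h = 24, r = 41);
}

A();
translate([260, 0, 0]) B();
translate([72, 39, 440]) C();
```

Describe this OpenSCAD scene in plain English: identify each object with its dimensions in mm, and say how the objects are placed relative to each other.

A is a four-legged stool. The seat is 260×273 mm, 25 mm thick, top at z = 440 mm. It stands on four round legs, each 28 mm in diameter, from z = 0 to the seat underside, each leg's axis is inset half a diameter from the nearest pair of seat edges (so the leg's bounding box is flush with the corner).

B is the wall frame of a small rectangular building: four walls, each 2710 mm tall and 105 mm thick, enclosing a footprint 2600 mm (x) by 2960 mm (y) outside-to-outside, with no floor or roof. The front and back walls (the −y and +y sides) span the full width; the two side walls fit between them.

C is a spool: two coaxial disc flanges of radius 41 mm and thickness 24 mm, joined by a core cylinder of radius 20 mm and height 80 mm. The lower flange rests on z = 0 and the three cylinders share a vertical axis.

The house frame is against the stool's +x side, with their −y faces flush. The spool is on top of the stool.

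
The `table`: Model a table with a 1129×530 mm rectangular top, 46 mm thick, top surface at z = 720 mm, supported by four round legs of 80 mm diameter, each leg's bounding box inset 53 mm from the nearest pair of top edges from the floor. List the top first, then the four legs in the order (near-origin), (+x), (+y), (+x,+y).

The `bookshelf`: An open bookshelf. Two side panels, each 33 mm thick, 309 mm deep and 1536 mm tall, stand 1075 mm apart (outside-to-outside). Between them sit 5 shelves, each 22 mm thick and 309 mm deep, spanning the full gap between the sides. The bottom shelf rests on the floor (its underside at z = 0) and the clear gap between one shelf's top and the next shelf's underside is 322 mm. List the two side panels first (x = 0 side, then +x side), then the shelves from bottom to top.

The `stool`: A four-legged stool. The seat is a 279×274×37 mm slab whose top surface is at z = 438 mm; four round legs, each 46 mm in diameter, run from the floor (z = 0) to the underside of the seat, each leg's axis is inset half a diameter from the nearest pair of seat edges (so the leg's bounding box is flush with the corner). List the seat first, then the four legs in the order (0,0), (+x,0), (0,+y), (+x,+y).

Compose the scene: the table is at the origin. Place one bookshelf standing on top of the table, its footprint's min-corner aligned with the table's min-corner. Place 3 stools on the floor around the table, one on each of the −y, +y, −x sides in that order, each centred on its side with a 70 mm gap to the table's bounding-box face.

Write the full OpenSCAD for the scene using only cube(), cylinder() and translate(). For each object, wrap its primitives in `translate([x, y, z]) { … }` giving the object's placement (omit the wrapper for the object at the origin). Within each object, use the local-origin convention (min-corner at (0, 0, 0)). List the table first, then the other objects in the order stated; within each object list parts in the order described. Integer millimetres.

translate([0, 0, 674]) cube([1129, 530, 46]);
translate([93, 93, 0]) cylinder(h = 674, r = 40);
translate([1036, 93, 0]) cylinder(h = 674, r = 40);
translate([93, 437, 0]) cylinder(h = 674, r = 40);
translate([1036, 437, 0]) cylinder(h = 674, r = 40);
translate([0, 0, 720]) {
  cube([33, 309, 1536]);
  translate([1042, 0, 0]) cube([33, 309, 1536]);
  translate([33, 0, 0]) cube([1009, 309, 22]);
  translate([33, 0, 344]) cube([1009, 309, 22]);
  translate([33, 0, 688]) cube([1009, 309, 22]);
  translate([33, 0, 1032]) cube([1009, 309, 22]);
  translate([33, 0, 1376]) cube([1009, 309, 22]);
}
translate([425, -344, 0]) {
  translate([0, 0, 401]) cube([279, 274, 37]);
  translate([23, 23, 0]) cylinder(h = 401, r = 23);
  translate([256, 23, 0]) cylinder(h = 401, r = 23);
  translate([23, 251, 0]) cylinder(h = 401, r = 23);
  translate([256, 251, 0]) cylinder(h = 401, r = 23);
}
translate([425, 600, 0]) {
  translate([0, 0, 401]) cube([279, 274, 37]);
  translate([23, 23, 0]) cylinder(h = 401, r = 23);
  translate([256, 23, 0]) cylinder(h = 401, r = 23);
  translate([23, 251, 0]) cylinder(h = 401, r = 23);
  translate([256, 251, 0]) cylinder(h = 401, r = 23);
}
translate([-349, 128, 0]) {
  translate([0, 0, 401]) cube([279, 274, 37]);
  translate([23, 23, 0]) cylinder(h = 401, r = 23);
  translate([256, 23, 0]) cylinder(h = 401, r = 23);
  translate([23, 251, 0]) cylinder(h = 401, r = 23);
  translate([256, 251, 0]) cylinder(h = 401, r = 23);
}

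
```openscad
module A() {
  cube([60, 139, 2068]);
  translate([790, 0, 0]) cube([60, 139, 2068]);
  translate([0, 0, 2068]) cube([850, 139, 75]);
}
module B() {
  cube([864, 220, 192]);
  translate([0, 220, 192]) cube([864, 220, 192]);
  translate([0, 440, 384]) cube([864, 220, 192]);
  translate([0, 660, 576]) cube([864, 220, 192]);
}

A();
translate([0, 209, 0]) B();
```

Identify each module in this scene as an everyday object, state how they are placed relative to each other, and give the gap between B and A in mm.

The staircase's nearest face is 70 mm from the door frame's +y face.

A is a door frame. B is a staircase. The staircase is on the floor beside the door frame on its +y side. The gap between the staircase and the door frame is 70 mm.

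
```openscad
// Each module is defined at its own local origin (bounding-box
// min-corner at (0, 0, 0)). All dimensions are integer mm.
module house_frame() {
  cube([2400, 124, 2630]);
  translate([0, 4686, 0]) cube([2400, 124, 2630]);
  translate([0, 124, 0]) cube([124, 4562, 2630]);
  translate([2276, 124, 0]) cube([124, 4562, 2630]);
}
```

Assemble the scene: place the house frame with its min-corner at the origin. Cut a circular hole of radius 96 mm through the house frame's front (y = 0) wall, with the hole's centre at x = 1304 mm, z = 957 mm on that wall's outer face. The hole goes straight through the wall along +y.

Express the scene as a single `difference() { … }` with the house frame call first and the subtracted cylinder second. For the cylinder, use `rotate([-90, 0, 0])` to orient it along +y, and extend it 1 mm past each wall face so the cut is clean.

difference() {
  house_frame();
  translate([1304, -1, 957]) rotate([-90, 0, 0]) cylinder(h = 126, r = 96);
}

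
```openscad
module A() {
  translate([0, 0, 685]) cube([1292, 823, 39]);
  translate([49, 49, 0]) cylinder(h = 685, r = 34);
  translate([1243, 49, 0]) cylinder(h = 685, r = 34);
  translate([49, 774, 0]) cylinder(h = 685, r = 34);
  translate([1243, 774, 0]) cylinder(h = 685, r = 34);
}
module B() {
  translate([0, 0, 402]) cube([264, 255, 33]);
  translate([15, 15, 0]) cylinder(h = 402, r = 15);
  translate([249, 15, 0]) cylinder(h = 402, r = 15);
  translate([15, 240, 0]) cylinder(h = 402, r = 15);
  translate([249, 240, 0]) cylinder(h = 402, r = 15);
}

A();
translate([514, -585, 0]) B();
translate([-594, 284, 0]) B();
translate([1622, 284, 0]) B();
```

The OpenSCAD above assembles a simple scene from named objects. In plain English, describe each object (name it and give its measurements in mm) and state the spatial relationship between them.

A is a rectangular dining table. The top is 1292×823×39 mm with its upper surface at z = 724 mm. It stands on four round legs of 68 mm diameter, each leg's bounding box inset 15 mm from the nearest pair of top edges, running from the floor to the underside of the top.

B is a four-legged stool. The seat is a 264×255×33 mm slab whose top surface is at z = 435 mm; four round legs, each 30 mm in diameter, run from the floor (z = 0) to the underside of the seat, each leg's axis is inset half a diameter from the nearest pair of seat edges (so the leg's bounding box is flush with the corner).

Three stools sit around the table at the −y, −x, +x sides.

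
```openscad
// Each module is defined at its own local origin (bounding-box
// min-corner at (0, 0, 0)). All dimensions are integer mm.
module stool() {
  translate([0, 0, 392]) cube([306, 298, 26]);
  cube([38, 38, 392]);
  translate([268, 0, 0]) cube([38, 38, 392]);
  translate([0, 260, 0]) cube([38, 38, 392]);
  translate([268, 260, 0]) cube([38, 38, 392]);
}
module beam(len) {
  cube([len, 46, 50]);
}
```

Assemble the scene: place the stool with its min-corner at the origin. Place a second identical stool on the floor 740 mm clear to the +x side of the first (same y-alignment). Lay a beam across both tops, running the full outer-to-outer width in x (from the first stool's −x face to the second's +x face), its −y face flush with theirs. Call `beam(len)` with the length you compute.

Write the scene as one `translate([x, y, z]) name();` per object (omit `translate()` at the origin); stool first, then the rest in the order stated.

stool();
translate([1046, 0, 0]) stool();
translate([0, 0, 418]) beam(1352);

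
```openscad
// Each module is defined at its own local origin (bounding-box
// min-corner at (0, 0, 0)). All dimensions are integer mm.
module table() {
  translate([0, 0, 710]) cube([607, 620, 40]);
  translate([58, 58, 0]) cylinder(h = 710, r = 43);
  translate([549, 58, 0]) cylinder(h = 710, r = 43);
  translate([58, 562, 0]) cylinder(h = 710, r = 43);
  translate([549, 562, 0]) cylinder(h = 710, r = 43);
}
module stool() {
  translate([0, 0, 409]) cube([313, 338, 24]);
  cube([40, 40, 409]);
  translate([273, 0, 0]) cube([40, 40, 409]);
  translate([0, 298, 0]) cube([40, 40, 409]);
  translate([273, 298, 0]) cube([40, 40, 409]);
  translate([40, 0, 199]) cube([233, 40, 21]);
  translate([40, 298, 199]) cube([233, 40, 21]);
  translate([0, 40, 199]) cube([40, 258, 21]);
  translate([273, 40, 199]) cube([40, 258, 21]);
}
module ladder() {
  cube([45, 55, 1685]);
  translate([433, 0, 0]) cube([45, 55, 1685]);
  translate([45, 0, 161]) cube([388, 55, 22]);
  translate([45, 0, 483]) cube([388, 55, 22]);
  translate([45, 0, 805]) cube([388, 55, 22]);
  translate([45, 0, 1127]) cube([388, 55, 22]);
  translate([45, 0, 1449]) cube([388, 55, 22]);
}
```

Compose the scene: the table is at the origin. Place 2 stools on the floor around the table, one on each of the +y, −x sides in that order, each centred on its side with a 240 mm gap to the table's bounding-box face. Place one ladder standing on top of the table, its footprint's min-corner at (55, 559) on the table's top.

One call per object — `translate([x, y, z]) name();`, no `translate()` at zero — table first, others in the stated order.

table();
translate([147, 860, 0]) stool();
translate([-553, 141, 0]) stool();
translate([55, 559, 750]) ladder();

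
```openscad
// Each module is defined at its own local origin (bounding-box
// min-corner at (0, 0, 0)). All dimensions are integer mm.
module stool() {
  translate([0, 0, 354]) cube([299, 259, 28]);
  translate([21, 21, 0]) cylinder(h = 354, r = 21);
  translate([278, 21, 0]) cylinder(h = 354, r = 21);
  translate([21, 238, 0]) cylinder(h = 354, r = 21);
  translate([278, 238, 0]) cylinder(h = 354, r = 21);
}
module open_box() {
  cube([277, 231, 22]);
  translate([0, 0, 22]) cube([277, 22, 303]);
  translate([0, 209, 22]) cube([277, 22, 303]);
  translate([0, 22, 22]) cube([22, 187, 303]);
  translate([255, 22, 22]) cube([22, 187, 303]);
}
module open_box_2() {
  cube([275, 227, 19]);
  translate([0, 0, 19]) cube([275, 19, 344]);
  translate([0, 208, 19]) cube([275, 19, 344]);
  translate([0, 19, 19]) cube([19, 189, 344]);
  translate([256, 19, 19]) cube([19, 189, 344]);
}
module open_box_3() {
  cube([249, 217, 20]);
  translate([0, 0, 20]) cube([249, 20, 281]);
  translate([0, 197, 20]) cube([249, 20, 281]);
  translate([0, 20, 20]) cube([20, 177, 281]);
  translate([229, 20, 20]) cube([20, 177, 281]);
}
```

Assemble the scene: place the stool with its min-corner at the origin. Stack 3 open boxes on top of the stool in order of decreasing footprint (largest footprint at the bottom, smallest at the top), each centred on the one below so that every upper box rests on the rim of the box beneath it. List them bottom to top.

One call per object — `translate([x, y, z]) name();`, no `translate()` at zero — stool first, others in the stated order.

stool();
translate([11, 14, 382]) open_box();
translate([12, 16, 707]) open_box_2();
translate([25, 21, 1070]) open_box_3();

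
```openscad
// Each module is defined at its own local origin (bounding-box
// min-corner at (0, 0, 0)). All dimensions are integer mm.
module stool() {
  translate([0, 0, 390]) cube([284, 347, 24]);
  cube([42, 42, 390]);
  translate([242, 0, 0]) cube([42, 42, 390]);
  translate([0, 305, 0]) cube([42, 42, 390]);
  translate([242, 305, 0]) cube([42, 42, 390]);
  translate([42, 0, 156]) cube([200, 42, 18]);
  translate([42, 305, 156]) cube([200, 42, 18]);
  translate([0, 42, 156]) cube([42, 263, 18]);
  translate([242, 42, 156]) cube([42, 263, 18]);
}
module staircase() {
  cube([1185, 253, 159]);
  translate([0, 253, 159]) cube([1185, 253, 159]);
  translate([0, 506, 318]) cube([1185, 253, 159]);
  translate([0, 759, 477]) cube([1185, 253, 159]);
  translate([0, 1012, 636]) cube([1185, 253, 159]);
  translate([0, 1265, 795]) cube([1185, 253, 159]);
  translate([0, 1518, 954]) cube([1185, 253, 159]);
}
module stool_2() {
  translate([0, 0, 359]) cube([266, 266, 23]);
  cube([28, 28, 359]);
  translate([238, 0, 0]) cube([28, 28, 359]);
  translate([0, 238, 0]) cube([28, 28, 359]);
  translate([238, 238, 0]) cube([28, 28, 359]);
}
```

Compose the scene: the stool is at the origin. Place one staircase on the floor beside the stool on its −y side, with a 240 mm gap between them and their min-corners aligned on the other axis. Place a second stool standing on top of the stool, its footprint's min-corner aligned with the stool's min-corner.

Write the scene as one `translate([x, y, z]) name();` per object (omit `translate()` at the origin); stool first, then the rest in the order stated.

stool();
translate([0, -2011, 0]) staircase();
translate([0, 0, 414]) stool_2();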